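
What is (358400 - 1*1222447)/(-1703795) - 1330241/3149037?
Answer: 454458008144/5365313495415 ≈ 0.084703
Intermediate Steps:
(358400 - 1*1222447)/(-1703795) - 1330241/3149037 = (358400 - 1222447)*(-1/1703795) - 1330241*1/3149037 = -864047*(-1/1703795) - 1330241/3149037 = 864047/1703795 - 1330241/3149037 = 454458008144/5365313495415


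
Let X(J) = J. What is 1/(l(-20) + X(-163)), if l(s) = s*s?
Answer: 1/237 ≈ 0.0042194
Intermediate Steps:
l(s) = s²
1/(l(-20) + X(-163)) = 1/((-20)² - 163) = 1/(400 - 163) = 1/237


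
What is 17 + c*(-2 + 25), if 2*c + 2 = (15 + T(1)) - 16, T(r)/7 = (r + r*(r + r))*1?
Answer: 224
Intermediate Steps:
T(r) = 7*r + 14*r² (T(r) = 7*((r + r*(r + r))*1) = 7*((r + r*(2*r))*1) = 7*((r + 2*r²)*1) = 7*(r + 2*r²) = 7*r + 14*r²)
c = 9 (c = -1 + ((15 + 7*1*(1 + 2*1)) - 16)/2 = -1 + ((15 + 7*1*(1 + 2)) - 16)/2 = -1 + ((15 + 7*1*3) - 16)/2 = -1 + ((15 + 21) - 16)/2 = -1 + (36 - 16)/2 = -1 + (½)*20 = -1 + 10 = 9)
17 + c*(-2 + 25) = 17 + 9*(-2 + 25) = 17 + 9*23 = 17 + 207 = 224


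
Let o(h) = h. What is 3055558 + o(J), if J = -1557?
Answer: 3054001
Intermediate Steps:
3055558 + o(J) = 3055558 - 1557 = 3054001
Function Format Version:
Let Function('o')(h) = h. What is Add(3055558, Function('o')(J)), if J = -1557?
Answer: 3054001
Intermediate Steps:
Add(3055558, Function('o')(J)) = Add(3055558, -1557) = 3054001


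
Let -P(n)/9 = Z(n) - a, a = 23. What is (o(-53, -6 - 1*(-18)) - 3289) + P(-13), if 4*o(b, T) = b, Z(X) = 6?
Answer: -12597/4 ≈ -3149.3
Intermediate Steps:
o(b, T) = b/4
P(n) = 153 (P(n) = -9*(6 - 1*23) = -9*(6 - 23) = -9*(-17) = 153)
(o(-53, -6 - 1*(-18)) - 3289) + P(-13) = ((¼)*(-53) - 3289) + 153 = (-53/4 - 3289) + 153 = -13209/4 + 153 = -12597/4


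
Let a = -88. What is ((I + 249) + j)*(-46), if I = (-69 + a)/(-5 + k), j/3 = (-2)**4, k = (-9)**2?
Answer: -515545/38 ≈ -13567.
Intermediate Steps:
k = 81
j = 48 (j = 3*(-2)**4 = 3*16 = 48)
I = -157/76 (I = (-69 - 88)/(-5 + 81) = -157/76 ≈ -2.0658)
((I + 249) + j)*(-46) = ((-157/76 + 249) + 48)*(-46) = (18767/76 + 48)*(-46) = (22415/76)*(-46) = -515545/38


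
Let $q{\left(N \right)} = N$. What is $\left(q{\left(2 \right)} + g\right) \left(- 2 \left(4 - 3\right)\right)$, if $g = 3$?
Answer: $-10$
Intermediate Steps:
$\left(q{\left(2 \right)} + g\right) \left(- 2 \left(4 - 3\right)\right) = \left(2 + 3\right) \left(- 2 \left(4 - 3\right)\right) = 5 \left(\left(-2\right) 1\right) = 5 \left(-2\right) = -10$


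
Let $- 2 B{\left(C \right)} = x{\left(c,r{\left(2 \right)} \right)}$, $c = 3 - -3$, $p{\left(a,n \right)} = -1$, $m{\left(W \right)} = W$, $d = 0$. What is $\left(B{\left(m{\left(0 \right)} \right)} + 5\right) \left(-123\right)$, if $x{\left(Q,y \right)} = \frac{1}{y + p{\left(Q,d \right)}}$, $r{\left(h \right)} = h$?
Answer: $- \frac{1107}{2} \approx -553.5$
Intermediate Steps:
$c = 6$ ($c = 3 + 3 = 6$)
$x{\left(Q,y \right)} = \frac{1}{-1 + y}$ ($x{\left(Q,y \right)} = \frac{1}{y - 1} = \frac{1}{-1 + y}$)
$B{\left(C \right)} = - \frac{1}{2}$ ($B{\left(C \right)} = - \frac{1}{2 \left(-1 + 2\right)} = - \frac{1}{2 \cdot 1} = \left(- \frac{1}{2}\right) 1 = - \frac{1}{2}$)
$\left(B{\left(m{\left(0 \right)} \right)} + 5\right) \left(-123\right) = \left(- \frac{1}{2} + 5\right) \left(-123\right) = \frac{9}{2} \left(-123\right) = - \frac{1107}{2}$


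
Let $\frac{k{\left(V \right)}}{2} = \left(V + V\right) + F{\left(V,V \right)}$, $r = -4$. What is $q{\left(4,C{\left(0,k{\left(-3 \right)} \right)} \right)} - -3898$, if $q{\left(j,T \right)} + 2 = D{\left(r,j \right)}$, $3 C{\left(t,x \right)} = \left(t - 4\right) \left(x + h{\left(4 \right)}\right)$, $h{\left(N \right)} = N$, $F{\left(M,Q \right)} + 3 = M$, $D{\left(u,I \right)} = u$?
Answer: $3892$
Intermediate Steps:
$F{\left(M,Q \right)} = -3 + M$
$k{\left(V \right)} = -6 + 6 V$ ($k{\left(V \right)} = 2 \left(\left(V + V\right) + \left(-3 + V\right)\right) = 2 \left(2 V + \left(-3 + V\right)\right) = 2 \left(-3 + 3 V\right) = -6 + 6 V$)
$C{\left(t,x \right)} = \frac{\left(-4 + t\right) \left(4 + x\right)}{3}$ ($C{\left(t,x \right)} = \frac{\left(t - 4\right) \left(x + 4\right)}{3} = \frac{\left(-4 + t\right) \left(4 + x\right)}{3}$)
$q{\left(j,T \right)} = -6$ ($q{\left(j,T \right)} = -2 - 4 = -6$)
$q{\left(4,C{\left(0,k{\left(-3 \right)} \right)} \right)} - -3898 = -6 - -3898 = -6 + 3898 = 3892$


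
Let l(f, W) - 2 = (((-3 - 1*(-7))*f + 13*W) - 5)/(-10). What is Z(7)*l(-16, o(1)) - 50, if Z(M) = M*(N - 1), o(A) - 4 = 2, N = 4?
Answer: -269/10 ≈ -26.900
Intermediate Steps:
o(A) = 6 (o(A) = 4 + 2 = 6)
Z(M) = 3*M (Z(M) = M*(4 - 1) = M*3 = 3*M)
l(f, W) = 5/2 - 13*W/10 - 2*f/5 (l(f, W) = 2 + (((-3 - 1*(-7))*f + 13*W) - 5)/(-10) = 2 + (((-3 + 7)*f + 13*W) - 5)*(-⅒) = 2 + ((4*f + 13*W) - 5)*(-⅒) = 2 + (-5 + 4*f + 13*W)*(-⅒) = 2 + (½ - 13*W/10 - 2*f/5) = 5/2 - 13*W/10 - 2*f/5)
Z(7)*l(-16, o(1)) - 50 = (3*7)*(5/2 - 13/10*6 - ⅖*(-16)) - 50 = 21*(5/2 - 39/5 + 32/5) - 50 = 21*(11/10) - 50 = 231/10 - 50 = -269/10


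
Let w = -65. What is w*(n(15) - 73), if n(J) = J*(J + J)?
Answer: -24505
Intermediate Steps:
n(J) = 2*J² (n(J) = J*(2*J) = 2*J²)
w*(n(15) - 73) = -65*(2*15² - 73) = -65*(2*225 - 73) = -65*(450 - 73) = -65*377 = -24505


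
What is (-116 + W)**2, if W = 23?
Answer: 8649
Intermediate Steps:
(-116 + W)**2 = (-116 + 23)**2 = (-93)**2 = 8649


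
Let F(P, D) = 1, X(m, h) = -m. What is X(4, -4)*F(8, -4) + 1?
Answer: -3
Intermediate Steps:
X(4, -4)*F(8, -4) + 1 = -1*4*1 + 1 = -4*1 + 1 = -4 + 1 = -3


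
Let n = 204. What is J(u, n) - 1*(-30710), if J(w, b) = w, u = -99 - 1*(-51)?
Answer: 30662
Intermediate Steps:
u = -48 (u = -99 + 51 = -48)
J(u, n) - 1*(-30710) = -48 - 1*(-30710) = -48 + 30710 = 30662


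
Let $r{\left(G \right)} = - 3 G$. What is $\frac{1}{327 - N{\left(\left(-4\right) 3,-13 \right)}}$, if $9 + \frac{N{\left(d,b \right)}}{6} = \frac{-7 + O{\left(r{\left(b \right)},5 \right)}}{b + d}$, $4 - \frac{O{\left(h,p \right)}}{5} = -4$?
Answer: $\frac{25}{9723} \approx 0.0025712$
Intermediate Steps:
$O{\left(h,p \right)} = 40$ ($O{\left(h,p \right)} = 20 - -20 = 20 + 20 = 40$)
$N{\left(d,b \right)} = -54 + \frac{198}{b + d}$ ($N{\left(d,b \right)} = -54 + 6 \frac{-7 + 40}{b + d} = -54 + 6 \frac{33}{b + d} = -54 + \frac{198}{b + d}$)
$\frac{1}{327 - N{\left(\left(-4\right) 3,-13 \right)}} = \frac{1}{327 - \frac{18 \left(11 - -39 - 3 \left(\left(-4\right) 3\right)\right)}{-13 - 12}} = \frac{1}{327 - \frac{18 \left(11 + 39 - -36\right)}{-13 - 12}} = \frac{1}{327 - \frac{18 \left(11 + 39 + 36\right)}{-25}} = \frac{1}{327 - 18 \left(- \frac{1}{25}\right) 86} = \frac{1}{327 - - \frac{1548}{25}} = \frac{1}{327 + \frac{1548}{25}} = \frac{1}{\frac{9723}{25}} = \frac{25}{9723}$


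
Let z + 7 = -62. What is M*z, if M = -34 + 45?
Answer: -759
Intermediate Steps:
M = 11
z = -69 (z = -7 - 62 = -69)
M*z = 11*(-69) = -759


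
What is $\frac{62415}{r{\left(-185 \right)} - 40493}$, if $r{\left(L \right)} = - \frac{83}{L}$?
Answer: $- \frac{11546775}{7491122} \approx -1.5414$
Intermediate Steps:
$\frac{62415}{r{\left(-185 \right)} - 40493} = \frac{62415}{- \frac{83}{-185} - 40493} = \frac{62415}{\left(-83\right) \left(- \frac{1}{185}\right) - 40493} = \frac{62415}{\frac{83}{185} - 40493} = \frac{62415}{- \frac{7491122}{185}} = 62415 \left(- \frac{185}{7491122}\right) = - \frac{11546775}{7491122}$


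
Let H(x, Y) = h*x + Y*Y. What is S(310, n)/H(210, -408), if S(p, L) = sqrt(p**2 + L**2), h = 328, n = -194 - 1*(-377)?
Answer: sqrt(129589)/235344 ≈ 0.0015296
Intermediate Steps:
n = 183 (n = -194 + 377 = 183)
S(p, L) = sqrt(L**2 + p**2)
H(x, Y) = Y**2 + 328*x (H(x, Y) = 328*x + Y*Y = 328*x + Y**2 = Y**2 + 328*x)
S(310, n)/H(210, -408) = sqrt(183**2 + 310**2)/((-408)**2 + 328*210) = sqrt(33489 + 96100)/(166464 + 68880) = sqrt(129589)/235344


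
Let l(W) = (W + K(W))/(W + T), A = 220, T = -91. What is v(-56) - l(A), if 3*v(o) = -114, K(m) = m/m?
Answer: -5123/129 ≈ -39.713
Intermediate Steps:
K(m) = 1
l(W) = (1 + W)/(-91 + W) (l(W) = (W + 1)/(W - 91) = (1 + W)/(-91 + W))
v(o) = -38 (v(o) = (1/3)*(-114) = -38)
v(-56) - l(A) = -38 - (1 + 220)/(-91 + 220) = -38 - 221/129 = -5123/129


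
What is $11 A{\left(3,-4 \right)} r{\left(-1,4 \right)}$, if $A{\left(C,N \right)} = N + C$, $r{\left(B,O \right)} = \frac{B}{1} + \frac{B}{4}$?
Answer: $\frac{55}{4} \approx 13.75$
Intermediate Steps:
$r{\left(B,O \right)} = \frac{5 B}{4}$ ($r{\left(B,O \right)} = B 1 + B \frac{1}{4} = B + \frac{B}{4} = \frac{5 B}{4}$)
$A{\left(C,N \right)} = C + N$
$11 A{\left(3,-4 \right)} r{\left(-1,4 \right)} = 11 \left(3 - 4\right) \frac{5}{4} \left(-1\right) = 11 \left(-1\right) \left(- \frac{5}{4}\right) = \left(-11\right) \left(- \frac{5}{4}\right) = \frac{55}{4}$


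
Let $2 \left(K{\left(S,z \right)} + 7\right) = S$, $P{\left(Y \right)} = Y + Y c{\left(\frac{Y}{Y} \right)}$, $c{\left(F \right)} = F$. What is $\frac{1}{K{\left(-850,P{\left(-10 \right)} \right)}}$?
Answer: $- \frac{1}{432} \approx -0.0023148$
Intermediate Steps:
$P{\left(Y \right)} = 2 Y$ ($P{\left(Y \right)} = Y + Y \frac{Y}{Y} = Y + Y 1 = Y + Y = 2 Y$)
$K{\left(S,z \right)} = -7 + \frac{S}{2}$
$\frac{1}{K{\left(-850,P{\left(-10 \right)} \right)}} = \frac{1}{-7 + \frac{1}{2} \left(-850\right)} = \frac{1}{-7 - 425} = \frac{1}{-432} = - \frac{1}{432}$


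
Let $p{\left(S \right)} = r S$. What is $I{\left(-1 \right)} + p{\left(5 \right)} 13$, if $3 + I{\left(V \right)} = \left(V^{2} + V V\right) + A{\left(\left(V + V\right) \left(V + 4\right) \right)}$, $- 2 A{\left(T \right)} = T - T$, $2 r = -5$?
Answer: $- \frac{327}{2} \approx -163.5$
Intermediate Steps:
$r = - \frac{5}{2}$ ($r = \frac{1}{2} \left(-5\right) = - \frac{5}{2} \approx -2.5$)
$A{\left(T \right)} = 0$ ($A{\left(T \right)} = - \frac{T - T}{2} = \left(- \frac{1}{2}\right) 0 = 0$)
$p{\left(S \right)} = - \frac{5 S}{2}$
$I{\left(V \right)} = -3 + 2 V^{2}$ ($I{\left(V \right)} = -3 + \left(\left(V^{2} + V V\right) + 0\right) = -3 + \left(\left(V^{2} + V^{2}\right) + 0\right) = -3 + \left(2 V^{2} + 0\right) = -3 + 2 V^{2}$)
$I{\left(-1 \right)} + p{\left(5 \right)} 13 = \left(-3 + 2 \left(-1\right)^{2}\right) + \left(- \frac{5}{2}\right) 5 \cdot 13 = \left(-3 + 2 \cdot 1\right) - \frac{325}{2} = \left(-3 + 2\right) - \frac{325}{2} = -1 - \frac{325}{2} = - \frac{327}{2}$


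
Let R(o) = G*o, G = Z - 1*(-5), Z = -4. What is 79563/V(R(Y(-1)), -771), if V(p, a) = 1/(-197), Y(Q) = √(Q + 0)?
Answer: -15673911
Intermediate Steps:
G = 1 (G = -4 - 1*(-5) = -4 + 5 = 1)
Y(Q) = √Q
R(o) = o (R(o) = 1*o = o)
V(p, a) = -1/197
79563/V(R(Y(-1)), -771) = 79563/(-1/197) = 79563*(-197) = -15673911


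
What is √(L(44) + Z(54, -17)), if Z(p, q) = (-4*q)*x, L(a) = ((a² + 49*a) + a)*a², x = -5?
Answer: 2*√2001739 ≈ 2829.7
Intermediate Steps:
L(a) = a²*(a² + 50*a) (L(a) = (a² + 50*a)*a² = a²*(a² + 50*a))
Z(p, q) = 20*q (Z(p, q) = -4*q*(-5) = 20*q)
√(L(44) + Z(54, -17)) = √(44³*(50 + 44) + 20*(-17)) = √(85184*94 - 340) = √(8007296 - 340) = √8006956 = 2*√2001739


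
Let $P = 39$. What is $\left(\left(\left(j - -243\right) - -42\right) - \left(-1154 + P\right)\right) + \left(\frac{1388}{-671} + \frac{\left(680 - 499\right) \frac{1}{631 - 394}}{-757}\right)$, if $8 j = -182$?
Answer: $\frac{662195800879}{481533756} \approx 1375.2$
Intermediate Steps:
$j = - \frac{91}{4}$ ($j = \frac{1}{8} \left(-182\right) = - \frac{91}{4} \approx -22.75$)
$\left(\left(\left(j - -243\right) - -42\right) - \left(-1154 + P\right)\right) + \left(\frac{1388}{-671} + \frac{\left(680 - 499\right) \frac{1}{631 - 394}}{-757}\right) = \left(\left(\left(- \frac{91}{4} - -243\right) - -42\right) + \left(1351 - \left(197 + 39\right)\right)\right) + \left(\frac{1388}{-671} + \frac{\left(680 - 499\right) \frac{1}{631 - 394}}{-757}\right) = \left(\left(\left(- \frac{91}{4} + 243\right) + 42\right) + \left(1351 - 236\right)\right) + \left(1388 \left(- \frac{1}{671}\right) + \frac{181}{237} \left(- \frac{1}{757}\right)\right) = \left(\left(\frac{881}{4} + 42\right) + \left(1351 - 236\right)\right) - \left(\frac{1388}{671} - 181 \cdot \frac{1}{237} \left(- \frac{1}{757}\right)\right) = \left(\frac{1049}{4} + 1115\right) + \left(- \frac{1388}{671} + \frac{181}{237} \left(- \frac{1}{757}\right)\right) = \frac{5509}{4} - \frac{249141143}{120383439} = \frac{662195800879}{481533756}$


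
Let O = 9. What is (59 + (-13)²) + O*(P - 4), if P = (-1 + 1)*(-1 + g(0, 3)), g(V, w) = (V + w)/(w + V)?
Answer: 192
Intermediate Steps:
g(V, w) = 1 (g(V, w) = (V + w)/(V + w) = 1)
P = 0 (P = (-1 + 1)*(-1 + 1) = 0*0 = 0)
(59 + (-13)²) + O*(P - 4) = (59 + (-13)²) + 9*(0 - 4) = (59 + 169) + 9*(-4) = 228 - 36 = 192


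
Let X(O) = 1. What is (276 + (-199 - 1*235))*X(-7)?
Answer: -158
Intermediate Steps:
(276 + (-199 - 1*235))*X(-7) = (276 + (-199 - 1*235))*1 = (276 + (-199 - 235))*1 = (276 - 434)*1 = -158*1 = -158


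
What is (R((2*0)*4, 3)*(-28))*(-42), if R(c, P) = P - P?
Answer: 0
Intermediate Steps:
R(c, P) = 0
(R((2*0)*4, 3)*(-28))*(-42) = (0*(-28))*(-42) = 0*(-42) = 0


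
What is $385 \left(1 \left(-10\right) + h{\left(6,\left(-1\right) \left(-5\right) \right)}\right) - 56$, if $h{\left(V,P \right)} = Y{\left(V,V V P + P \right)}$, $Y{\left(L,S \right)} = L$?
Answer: $-1596$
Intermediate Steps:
$h{\left(V,P \right)} = V$
$385 \left(1 \left(-10\right) + h{\left(6,\left(-1\right) \left(-5\right) \right)}\right) - 56 = 385 \left(1 \left(-10\right) + 6\right) - 56 = 385 \left(-10 + 6\right) - 56 = 385 \left(-4\right) - 56 = -1540 - 56 = -1596$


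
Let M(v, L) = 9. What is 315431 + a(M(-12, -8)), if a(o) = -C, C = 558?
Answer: 314873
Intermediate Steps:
a(o) = -558 (a(o) = -1*558 = -558)
315431 + a(M(-12, -8)) = 315431 - 558 = 314873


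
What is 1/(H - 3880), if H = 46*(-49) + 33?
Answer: -1/6101 ≈ -0.00016391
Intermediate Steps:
H = -2221 (H = -2254 + 33 = -2221)
1/(H - 3880) = 1/(-2221 - 3880) = 1/(-6101) = -1/6101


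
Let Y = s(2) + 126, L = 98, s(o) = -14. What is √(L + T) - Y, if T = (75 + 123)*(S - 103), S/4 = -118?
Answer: -112 + 2*I*√28438 ≈ -112.0 + 337.27*I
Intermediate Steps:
S = -472 (S = 4*(-118) = -472)
T = -113850 (T = (75 + 123)*(-472 - 103) = 198*(-575) = -113850)
Y = 112 (Y = -14 + 126 = 112)
√(L + T) - Y = √(98 - 113850) - 1*112 = √(-113752) - 112 = 2*I*√28438 - 112 = -112 + 2*I*√28438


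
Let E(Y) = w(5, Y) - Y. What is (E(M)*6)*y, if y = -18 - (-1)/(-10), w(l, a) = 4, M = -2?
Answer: -3258/5 ≈ -651.60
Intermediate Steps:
E(Y) = 4 - Y
y = -181/10 (y = -18 - (-1)*(-1)/10 = -18 - 1*⅒ = -18 - ⅒ = -181/10 ≈ -18.100)
(E(M)*6)*y = ((4 - 1*(-2))*6)*(-181/10) = ((4 + 2)*6)*(-181/10) = (6*6)*(-181/10) = 36*(-181/10) = -3258/5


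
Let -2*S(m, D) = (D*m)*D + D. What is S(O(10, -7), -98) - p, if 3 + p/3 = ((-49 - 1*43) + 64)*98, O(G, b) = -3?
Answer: 22696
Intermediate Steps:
p = -8241 (p = -9 + 3*(((-49 - 1*43) + 64)*98) = -9 + 3*(((-49 - 43) + 64)*98) = -9 + 3*((-92 + 64)*98) = -9 + 3*(-28*98) = -9 + 3*(-2744) = -9 - 8232 = -8241)
S(m, D) = -D/2 - m*D²/2 (S(m, D) = -((D*m)*D + D)/2 = -(m*D² + D)/2 = -(D + m*D²)/2 = -D/2 - m*D²/2)
S(O(10, -7), -98) - p = -½*(-98)*(1 - 98*(-3)) - 1*(-8241) = -½*(-98)*(1 + 294) + 8241 = -½*(-98)*295 + 8241 = 14455 + 8241 = 22696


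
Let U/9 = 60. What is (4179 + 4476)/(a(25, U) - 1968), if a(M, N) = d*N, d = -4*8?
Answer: -2885/6416 ≈ -0.44966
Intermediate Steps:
U = 540 (U = 9*60 = 540)
d = -32
a(M, N) = -32*N
(4179 + 4476)/(a(25, U) - 1968) = (4179 + 4476)/(-32*540 - 1968) = 8655/(-17280 - 1968) = 8655/(-19248) = 8655*(-1/19248) = -2885/6416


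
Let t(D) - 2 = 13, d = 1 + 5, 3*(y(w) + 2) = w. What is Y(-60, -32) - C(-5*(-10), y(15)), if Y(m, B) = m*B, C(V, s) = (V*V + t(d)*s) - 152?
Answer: -473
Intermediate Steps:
y(w) = -2 + w/3
d = 6
t(D) = 15 (t(D) = 2 + 13 = 15)
C(V, s) = -152 + V**2 + 15*s (C(V, s) = (V*V + 15*s) - 152 = (V**2 + 15*s) - 152 = -152 + V**2 + 15*s)
Y(m, B) = B*m
Y(-60, -32) - C(-5*(-10), y(15)) = -32*(-60) - (-152 + (-5*(-10))**2 + 15*(-2 + (1/3)*15)) = 1920 - (-152 + 50**2 + 15*(-2 + 5)) = 1920 - (-152 + 2500 + 15*3) = 1920 - (-152 + 2500 + 45) = 1920 - 1*2393 = 1920 - 2393 = -473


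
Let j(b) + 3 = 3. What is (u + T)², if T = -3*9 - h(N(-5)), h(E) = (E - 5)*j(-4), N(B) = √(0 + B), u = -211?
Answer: 56644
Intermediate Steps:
N(B) = √B
j(b) = 0 (j(b) = -3 + 3 = 0)
h(E) = 0 (h(E) = (E - 5)*0 = (-5 + E)*0 = 0)
T = -27 (T = -3*9 - 1*0 = -1*27 + 0 = -27 + 0 = -27)
(u + T)² = (-211 - 27)² = (-238)² = 56644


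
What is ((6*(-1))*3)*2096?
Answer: -37728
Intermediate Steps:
((6*(-1))*3)*2096 = -6*3*2096 = -18*2096 = -37728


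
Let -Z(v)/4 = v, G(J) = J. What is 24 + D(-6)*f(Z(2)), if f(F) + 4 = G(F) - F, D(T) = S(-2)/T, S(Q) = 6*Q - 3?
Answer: 14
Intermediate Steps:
S(Q) = -3 + 6*Q
Z(v) = -4*v
D(T) = -15/T (D(T) = (-3 + 6*(-2))/T = (-3 - 12)/T = -15/T)
f(F) = -4 (f(F) = -4 + (F - F) = -4 + 0 = -4)
24 + D(-6)*f(Z(2)) = 24 - 15/(-6)*(-4) = 24 - 15*(-⅙)*(-4) = 24 + (5/2)*(-4) = 24 - 10 = 14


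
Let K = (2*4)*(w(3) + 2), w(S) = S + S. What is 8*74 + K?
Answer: 656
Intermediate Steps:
w(S) = 2*S
K = 64 (K = (2*4)*(2*3 + 2) = 8*(6 + 2) = 8*8 = 64)
8*74 + K = 8*74 + 64 = 592 + 64 = 656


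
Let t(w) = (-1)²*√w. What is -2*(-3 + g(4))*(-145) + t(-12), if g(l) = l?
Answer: 290 + 2*I*√3 ≈ 290.0 + 3.4641*I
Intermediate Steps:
t(w) = √w (t(w) = 1*√w = √w)
-2*(-3 + g(4))*(-145) + t(-12) = -2*(-3 + 4)*(-145) + √(-12) = -2*1*(-145) + 2*I*√3 = -2*(-145) + 2*I*√3 = 290 + 2*I*√3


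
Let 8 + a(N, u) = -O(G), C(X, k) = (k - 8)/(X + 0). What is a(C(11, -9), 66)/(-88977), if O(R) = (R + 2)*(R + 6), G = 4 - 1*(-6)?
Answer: 200/88977 ≈ 0.0022478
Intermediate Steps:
G = 10 (G = 4 + 6 = 10)
C(X, k) = (-8 + k)/X
O(R) = (2 + R)*(6 + R)
a(N, u) = -200 (a(N, u) = -8 - (12 + 10² + 8*10) = -8 - (12 + 100 + 80) = -8 - 1*192 = -8 - 192 = -200)
a(C(11, -9), 66)/(-88977) = -200/(-88977) = -200*(-1/88977) = 200/88977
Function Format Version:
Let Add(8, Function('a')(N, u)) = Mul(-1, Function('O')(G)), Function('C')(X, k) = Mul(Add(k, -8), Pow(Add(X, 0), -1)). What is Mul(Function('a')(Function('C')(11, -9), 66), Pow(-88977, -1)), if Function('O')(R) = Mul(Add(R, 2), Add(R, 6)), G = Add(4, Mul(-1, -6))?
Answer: Rational(200, 88977) ≈ 0.0022478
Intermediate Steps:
G = 10 (G = Add(4, 6) = 10)
Function('C')(X, k) = Mul(Pow(X, -1), Add(-8, k)) (Function('C')(X, k) = Mul(Add(-8, k), Pow(X, -1)) = Mul(Pow(X, -1), Add(-8, k)))
Function('O')(R) = Mul(Add(2, R), Add(6, R))
Function('a')(N, u) = -200 (Function('a')(N, u) = Add(-8, Mul(-1, Add(12, Pow(10, 2), Mul(8, 10)))) = Add(-8, Mul(-1, Add(12, 100, 80))) = Add(-8, Mul(-1, 192)) = Add(-8, -192) = -200)
Mul(Function('a')(Function('C')(11, -9), 66), Pow(-88977, -1)) = Mul(-200, Pow(-88977, -1)) = Mul(-200, Rational(-1, 88977)) = Rational(200, 88977)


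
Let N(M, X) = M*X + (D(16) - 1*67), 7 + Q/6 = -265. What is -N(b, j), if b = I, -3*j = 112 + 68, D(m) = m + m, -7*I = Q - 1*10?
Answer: 98765/7 ≈ 14109.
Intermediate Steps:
Q = -1632 (Q = -42 + 6*(-265) = -42 - 1590 = -1632)
I = 1642/7 (I = -(-1632 - 1*10)/7 = -(-1632 - 10)/7 = -1/7*(-1642) = 1642/7 ≈ 234.57)
D(m) = 2*m
j = -60 (j = -(112 + 68)/3 = -1/3*180 = -60)
b = 1642/7 ≈ 234.57
N(M, X) = -35 + M*X (N(M, X) = M*X + (2*16 - 1*67) = M*X + (32 - 67) = M*X - 35 = -35 + M*X)
-N(b, j) = -(-35 + (1642/7)*(-60)) = -(-35 - 98520/7) = -1*(-98765/7) = 98765/7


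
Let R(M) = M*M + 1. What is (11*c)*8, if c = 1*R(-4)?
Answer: 1496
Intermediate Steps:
R(M) = 1 + M² (R(M) = M² + 1 = 1 + M²)
c = 17 (c = 1*(1 + (-4)²) = 1*(1 + 16) = 1*17 = 17)
(11*c)*8 = (11*17)*8 = 187*8 = 1496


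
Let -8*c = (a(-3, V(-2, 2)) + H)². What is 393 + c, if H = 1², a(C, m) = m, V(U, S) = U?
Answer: 3143/8 ≈ 392.88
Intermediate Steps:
H = 1
c = -⅛ (c = -(-2 + 1)²/8 = -⅛*(-1)² = -⅛*1 = -⅛ ≈ -0.12500)
393 + c = 393 - ⅛ = 3143/8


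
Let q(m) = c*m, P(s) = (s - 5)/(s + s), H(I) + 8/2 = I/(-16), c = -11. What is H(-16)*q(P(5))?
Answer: 0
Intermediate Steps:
H(I) = -4 - I/16 (H(I) = -4 + I/(-16) = -4 + I*(-1/16) = -4 - I/16)
P(s) = (-5 + s)/(2*s) (P(s) = (-5 + s)/((2*s)) = (-5 + s)*(1/(2*s)) = (-5 + s)/(2*s))
q(m) = -11*m
H(-16)*q(P(5)) = (-4 - 1/16*(-16))*(-11*(-5 + 5)/(2*5)) = (-4 + 1)*(-11*0/(2*5)) = -(-33)*0 = -3*0 = 0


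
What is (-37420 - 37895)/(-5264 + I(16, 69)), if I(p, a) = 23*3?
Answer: 15063/1039 ≈ 14.498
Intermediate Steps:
I(p, a) = 69
(-37420 - 37895)/(-5264 + I(16, 69)) = (-37420 - 37895)/(-5264 + 69) = -75315/(-5195) = -75315*(-1/5195) = 15063/1039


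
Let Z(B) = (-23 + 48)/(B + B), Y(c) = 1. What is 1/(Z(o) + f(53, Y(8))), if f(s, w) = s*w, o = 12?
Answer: 24/1297 ≈ 0.018504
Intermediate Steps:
Z(B) = 25/(2*B) (Z(B) = 25/((2*B)) = 25*(1/(2*B)) = 25/(2*B))
1/(Z(o) + f(53, Y(8))) = 1/((25/2)/12 + 53*1) = 1/((25/2)*(1/12) + 53) = 1/(25/24 + 53) = 1/(1297/24) = 24/1297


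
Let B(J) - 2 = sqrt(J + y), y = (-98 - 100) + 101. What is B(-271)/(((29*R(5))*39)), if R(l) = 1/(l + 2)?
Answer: 14/1131 + 28*I*sqrt(23)/1131 ≈ 0.012378 + 0.11873*I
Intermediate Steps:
R(l) = 1/(2 + l)
y = -97 (y = -198 + 101 = -97)
B(J) = 2 + sqrt(-97 + J) (B(J) = 2 + sqrt(J - 97) = 2 + sqrt(-97 + J))
B(-271)/(((29*R(5))*39)) = (2 + sqrt(-97 - 271))/(((29/(2 + 5))*39)) = (2 + sqrt(-368))/(((29/7)*39)) = (2 + 4*I*sqrt(23))/(((29*(1/7))*39)) = (2 + 4*I*sqrt(23))/(((29/7)*39)) = (2 + 4*I*sqrt(23))/(1131/7) = (2 + 4*I*sqrt(23))*(7/1131) = 14/1131 + 28*I*sqrt(23)/1131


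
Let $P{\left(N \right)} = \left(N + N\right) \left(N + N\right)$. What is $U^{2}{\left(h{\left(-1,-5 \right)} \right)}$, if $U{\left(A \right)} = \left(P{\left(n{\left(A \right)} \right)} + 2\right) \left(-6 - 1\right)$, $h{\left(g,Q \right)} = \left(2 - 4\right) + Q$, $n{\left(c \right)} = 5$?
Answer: $509796$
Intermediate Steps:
$P{\left(N \right)} = 4 N^{2}$ ($P{\left(N \right)} = 2 N 2 N = 4 N^{2}$)
$h{\left(g,Q \right)} = -2 + Q$
$U{\left(A \right)} = -714$ ($U{\left(A \right)} = \left(4 \cdot 5^{2} + 2\right) \left(-6 - 1\right) = \left(4 \cdot 25 + 2\right) \left(-7\right) = \left(100 + 2\right) \left(-7\right) = 102 \left(-7\right) = -714$)
$U^{2}{\left(h{\left(-1,-5 \right)} \right)} = \left(-714\right)^{2} = 509796$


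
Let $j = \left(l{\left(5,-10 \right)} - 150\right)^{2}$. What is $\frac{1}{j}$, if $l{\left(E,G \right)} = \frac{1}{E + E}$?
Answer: $\frac{100}{2247001} \approx 4.4504 \cdot 10^{-5}$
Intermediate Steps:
$l{\left(E,G \right)} = \frac{1}{2 E}$
$j = \frac{2247001}{100}$ ($j = \left(\frac{1}{2 \cdot 5} - 150\right)^{2} = \left(\frac{1}{2} \cdot \frac{1}{5} - 150\right)^{2} = \left(\frac{1}{10} - 150\right)^{2} = \left(- \frac{1499}{10}\right)^{2} = \frac{2247001}{100} \approx 22470.0$)
$\frac{1}{j} = \frac{1}{\frac{2247001}{100}} = \frac{100}{2247001}$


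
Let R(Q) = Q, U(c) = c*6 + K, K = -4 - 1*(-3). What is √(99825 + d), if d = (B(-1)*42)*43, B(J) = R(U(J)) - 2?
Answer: √83571 ≈ 289.09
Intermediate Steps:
K = -1 (K = -4 + 3 = -1)
U(c) = -1 + 6*c (U(c) = c*6 - 1 = 6*c - 1 = -1 + 6*c)
B(J) = -3 + 6*J (B(J) = (-1 + 6*J) - 2 = -3 + 6*J)
d = -16254 (d = ((-3 + 6*(-1))*42)*43 = ((-3 - 6)*42)*43 = -9*42*43 = -378*43 = -16254)
√(99825 + d) = √(99825 - 16254) = √83571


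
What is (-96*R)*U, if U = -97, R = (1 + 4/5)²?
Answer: 754272/25 ≈ 30171.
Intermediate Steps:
R = 81/25 (R = (1 + 4*(⅕))² = (1 + ⅘)² = (9/5)² = 81/25 ≈ 3.2400)
(-96*R)*U = -96*81/25*(-97) = -7776/25*(-97) = 754272/25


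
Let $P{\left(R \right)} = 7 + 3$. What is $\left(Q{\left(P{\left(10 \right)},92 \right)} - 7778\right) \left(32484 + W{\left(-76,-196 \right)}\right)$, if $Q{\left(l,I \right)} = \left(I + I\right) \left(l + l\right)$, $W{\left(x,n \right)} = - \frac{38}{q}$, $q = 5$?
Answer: $- \frac{665441436}{5} \approx -1.3309 \cdot 10^{8}$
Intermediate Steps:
$P{\left(R \right)} = 10$
$W{\left(x,n \right)} = - \frac{38}{5}$
$Q{\left(l,I \right)} = 4 I l$ ($Q{\left(l,I \right)} = 2 I 2 l = 4 I l$)
$\left(Q{\left(P{\left(10 \right)},92 \right)} - 7778\right) \left(32484 + W{\left(-76,-196 \right)}\right) = \left(4 \cdot 92 \cdot 10 - 7778\right) \left(32484 - \frac{38}{5}\right) = \left(3680 - 7778\right) \frac{162382}{5} = \left(-4098\right) \frac{162382}{5} = - \frac{665441436}{5}$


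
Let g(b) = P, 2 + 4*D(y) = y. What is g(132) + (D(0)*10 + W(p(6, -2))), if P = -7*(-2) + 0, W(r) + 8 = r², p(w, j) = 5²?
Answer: 626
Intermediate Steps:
p(w, j) = 25
D(y) = -½ + y/4
W(r) = -8 + r²
P = 14 (P = 14 + 0 = 14)
g(b) = 14
g(132) + (D(0)*10 + W(p(6, -2))) = 14 + ((-½ + (¼)*0)*10 + (-8 + 25²)) = 14 + ((-½ + 0)*10 + (-8 + 625)) = 14 + (-½*10 + 617) = 14 + (-5 + 617) = 14 + 612 = 626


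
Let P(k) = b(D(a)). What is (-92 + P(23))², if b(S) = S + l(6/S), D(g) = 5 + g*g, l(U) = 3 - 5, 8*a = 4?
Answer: 126025/16 ≈ 7876.6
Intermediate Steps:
a = ½ (a = (⅛)*4 = ½ ≈ 0.50000)
l(U) = -2
D(g) = 5 + g²
b(S) = -2 + S (b(S) = S - 2 = -2 + S)
P(k) = 13/4 (P(k) = -2 + (5 + (½)²) = -2 + (5 + ¼) = -2 + 21/4 = 13/4)
(-92 + P(23))² = (-92 + 13/4)² = (-355/4)² = 126025/16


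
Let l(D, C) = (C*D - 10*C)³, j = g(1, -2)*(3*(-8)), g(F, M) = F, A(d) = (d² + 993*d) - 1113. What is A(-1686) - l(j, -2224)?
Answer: -432355610177611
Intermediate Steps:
A(d) = -1113 + d² + 993*d
j = -24 (j = 1*(3*(-8)) = 1*(-24) = -24)
l(D, C) = (-10*C + C*D)³
A(-1686) - l(j, -2224) = (-1113 + (-1686)² + 993*(-1686)) - (-2224)³*(-10 - 24)³ = (-1113 + 2842596 - 1674198) - (-11000295424)*(-34)³ = 1167285 - (-11000295424)*(-39304) = 1167285 - 1*432355611344896 = 1167285 - 432355611344896 = -432355610177611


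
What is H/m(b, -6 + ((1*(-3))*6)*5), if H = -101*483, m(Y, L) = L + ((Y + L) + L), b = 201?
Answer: 16261/29 ≈ 560.72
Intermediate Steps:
m(Y, L) = Y + 3*L (m(Y, L) = L + ((L + Y) + L) = L + (Y + 2*L) = Y + 3*L)
H = -48783
H/m(b, -6 + ((1*(-3))*6)*5) = -48783/(201 + 3*(-6 + ((1*(-3))*6)*5)) = -48783/(201 + 3*(-6 - 3*6*5)) = -48783/(201 + 3*(-6 - 18*5)) = -48783/(201 + 3*(-6 - 90)) = -48783/(201 + 3*(-96)) = -48783/(201 - 288) = -48783/(-87) = -48783*(-1/87) = 16261/29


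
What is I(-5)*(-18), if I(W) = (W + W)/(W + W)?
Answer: -18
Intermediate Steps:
I(W) = 1 (I(W) = (2*W)/((2*W)) = (2*W)*(1/(2*W)) = 1)
I(-5)*(-18) = 1*(-18) = -18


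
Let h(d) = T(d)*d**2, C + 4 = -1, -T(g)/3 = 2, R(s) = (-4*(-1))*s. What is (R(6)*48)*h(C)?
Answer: -172800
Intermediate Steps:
R(s) = 4*s
T(g) = -6 (T(g) = -3*2 = -6)
C = -5 (C = -4 - 1 = -5)
h(d) = -6*d**2
(R(6)*48)*h(C) = ((4*6)*48)*(-6*(-5)**2) = (24*48)*(-6*25) = 1152*(-150) = -172800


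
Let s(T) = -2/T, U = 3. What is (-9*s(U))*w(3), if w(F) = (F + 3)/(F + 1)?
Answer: 9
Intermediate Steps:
w(F) = (3 + F)/(1 + F)
(-9*s(U))*w(3) = (-(-18)/3)*((3 + 3)/(1 + 3)) = (-(-18)/3)*(6/4) = (-9*(-⅔))*((¼)*6) = 6*(3/2) = 9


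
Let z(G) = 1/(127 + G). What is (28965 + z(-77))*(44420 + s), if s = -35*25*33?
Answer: 4502612359/10 ≈ 4.5026e+8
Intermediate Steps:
s = -28875 (s = -875*33 = -28875)
(28965 + z(-77))*(44420 + s) = (28965 + 1/(127 - 77))*(44420 - 28875) = (28965 + 1/50)*15545 = (1448251/50)*15545 = 4502612359/10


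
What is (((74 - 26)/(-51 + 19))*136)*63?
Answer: -12852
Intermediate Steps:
(((74 - 26)/(-51 + 19))*136)*63 = ((48/(-32))*136)*63 = ((48*(-1/32))*136)*63 = -3/2*136*63 = -204*63 = -12852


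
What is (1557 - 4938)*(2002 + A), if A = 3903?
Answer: -19964805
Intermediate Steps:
(1557 - 4938)*(2002 + A) = (1557 - 4938)*(2002 + 3903) = -3381*5905 = -19964805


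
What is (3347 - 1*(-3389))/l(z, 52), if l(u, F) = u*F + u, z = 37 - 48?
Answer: -6736/583 ≈ -11.554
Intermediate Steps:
z = -11
l(u, F) = u + F*u (l(u, F) = F*u + u = u + F*u)
(3347 - 1*(-3389))/l(z, 52) = (3347 - 1*(-3389))/((-11*(1 + 52))) = (3347 + 3389)/((-11*53)) = 6736/(-583) = 6736*(-1/583) = -6736/583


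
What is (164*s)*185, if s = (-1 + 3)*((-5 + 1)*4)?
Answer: -970880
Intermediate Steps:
s = -32 (s = 2*(-4*4) = 2*(-16) = -32)
(164*s)*185 = (164*(-32))*185 = -5248*185 = -970880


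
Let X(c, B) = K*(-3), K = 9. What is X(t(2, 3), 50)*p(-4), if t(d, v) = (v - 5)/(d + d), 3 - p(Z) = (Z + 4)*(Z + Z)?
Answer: -81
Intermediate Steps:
p(Z) = 3 - 2*Z*(4 + Z) (p(Z) = 3 - (Z + 4)*(Z + Z) = 3 - (4 + Z)*2*Z = 3 - 2*Z*(4 + Z))
t(d, v) = (-5 + v)/(2*d) (t(d, v) = (-5 + v)/((2*d)) = (-5 + v)*(1/(2*d)) = (-5 + v)/(2*d))
X(c, B) = -27 (X(c, B) = 9*(-3) = -27)
X(t(2, 3), 50)*p(-4) = -27*(3 - 8*(-4) - 2*(-4)²) = -27*(3 + 32 - 2*16) = -27*(3 + 32 - 32) = -27*3 = -81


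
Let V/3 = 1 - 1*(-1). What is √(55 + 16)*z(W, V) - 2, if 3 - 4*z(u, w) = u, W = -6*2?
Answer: -2 + 15*√71/4 ≈ 29.598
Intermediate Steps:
W = -12
V = 6 (V = 3*(1 - 1*(-1)) = 3*(1 + 1) = 3*2 = 6)
z(u, w) = ¾ - u/4
√(55 + 16)*z(W, V) - 2 = √(55 + 16)*(¾ - ¼*(-12)) - 2 = √71*(¾ + 3) - 2 = √71*(15/4) - 2 = 15*√71/4 - 2 = -2 + 15*√71/4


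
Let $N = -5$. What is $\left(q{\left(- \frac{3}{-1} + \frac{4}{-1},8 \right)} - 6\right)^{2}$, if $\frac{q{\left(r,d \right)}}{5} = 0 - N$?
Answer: $361$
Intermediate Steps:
$q{\left(r,d \right)} = 25$ ($q{\left(r,d \right)} = 5 \left(0 - -5\right) = 5 \left(0 + 5\right) = 5 \cdot 5 = 25$)
$\left(q{\left(- \frac{3}{-1} + \frac{4}{-1},8 \right)} - 6\right)^{2} = \left(25 - 6\right)^{2} = 19^{2} = 361$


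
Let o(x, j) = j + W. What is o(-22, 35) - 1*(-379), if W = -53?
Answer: 361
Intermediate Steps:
o(x, j) = -53 + j (o(x, j) = j - 53 = -53 + j)
o(-22, 35) - 1*(-379) = (-53 + 35) - 1*(-379) = -18 + 379 = 361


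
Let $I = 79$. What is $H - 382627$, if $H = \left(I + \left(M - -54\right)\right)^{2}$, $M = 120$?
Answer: $-318618$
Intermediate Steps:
$H = 64009$ ($H = \left(79 + \left(120 - -54\right)\right)^{2} = \left(79 + \left(120 + 54\right)\right)^{2} = \left(79 + 174\right)^{2} = 253^{2} = 64009$)
$H - 382627 = 64009 - 382627 = -318618$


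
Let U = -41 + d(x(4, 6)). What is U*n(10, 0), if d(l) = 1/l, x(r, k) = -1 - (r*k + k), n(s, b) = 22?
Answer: -27984/31 ≈ -902.71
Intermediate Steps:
x(r, k) = -1 - k - k*r (x(r, k) = -1 - (k*r + k) = -1 - (k + k*r) = -1 + (-k - k*r) = -1 - k - k*r)
U = -1272/31 (U = -41 + 1/(-1 - 1*6 - 1*6*4) = -41 + 1/(-1 - 6 - 24) = -41 + 1/(-31) = -41 - 1/31 = -1272/31 ≈ -41.032)
U*n(10, 0) = -1272/31*22 = -27984/31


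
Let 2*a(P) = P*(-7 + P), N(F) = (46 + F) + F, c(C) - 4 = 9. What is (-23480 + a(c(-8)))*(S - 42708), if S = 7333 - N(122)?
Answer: 836023265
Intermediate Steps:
c(C) = 13 (c(C) = 4 + 9 = 13)
N(F) = 46 + 2*F
a(P) = P*(-7 + P)/2 (a(P) = (P*(-7 + P))/2 = P*(-7 + P)/2)
S = 7043 (S = 7333 - (46 + 2*122) = 7333 - (46 + 244) = 7333 - 1*290 = 7333 - 290 = 7043)
(-23480 + a(c(-8)))*(S - 42708) = (-23480 + (½)*13*(-7 + 13))*(7043 - 42708) = (-23480 + (½)*13*6)*(-35665) = (-23480 + 39)*(-35665) = -23441*(-35665) = 836023265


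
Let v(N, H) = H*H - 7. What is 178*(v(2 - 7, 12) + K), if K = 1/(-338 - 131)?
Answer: 11436856/469 ≈ 24386.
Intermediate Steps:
K = -1/469 (K = 1/(-469) = -1/469 ≈ -0.0021322)
v(N, H) = -7 + H**2 (v(N, H) = H**2 - 7 = -7 + H**2)
178*(v(2 - 7, 12) + K) = 178*((-7 + 12**2) - 1/469) = 178*((-7 + 144) - 1/469) = 178*(137 - 1/469) = 178*(64252/469) = 11436856/469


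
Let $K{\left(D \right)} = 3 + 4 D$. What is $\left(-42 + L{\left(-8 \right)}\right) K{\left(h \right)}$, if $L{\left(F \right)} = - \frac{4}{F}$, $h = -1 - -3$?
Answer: $- \frac{913}{2} \approx -456.5$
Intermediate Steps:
$h = 2$ ($h = -1 + 3 = 2$)
$\left(-42 + L{\left(-8 \right)}\right) K{\left(h \right)} = \left(-42 - \frac{4}{-8}\right) \left(3 + 4 \cdot 2\right) = \left(-42 - - \frac{1}{2}\right) \left(3 + 8\right) = \left(-42 + \frac{1}{2}\right) 11 = \left(- \frac{83}{2}\right) 11 = - \frac{913}{2}$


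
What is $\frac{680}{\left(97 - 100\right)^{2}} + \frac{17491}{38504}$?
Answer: $\frac{26340139}{346536} \approx 76.01$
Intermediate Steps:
$\frac{680}{\left(97 - 100\right)^{2}} + \frac{17491}{38504} = \frac{680}{\left(-3\right)^{2}} + 17491 \cdot \frac{1}{38504} = \frac{680}{9} + \frac{17491}{38504} = \frac{26340139}{346536}$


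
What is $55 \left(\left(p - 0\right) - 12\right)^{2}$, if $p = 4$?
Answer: $3520$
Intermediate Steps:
$55 \left(\left(p - 0\right) - 12\right)^{2} = 55 \left(\left(4 - 0\right) - 12\right)^{2} = 55 \left(\left(4 + 0\right) - 12\right)^{2} = 55 \left(4 - 12\right)^{2} = 55 \left(-8\right)^{2} = 55 \cdot 64 = 3520$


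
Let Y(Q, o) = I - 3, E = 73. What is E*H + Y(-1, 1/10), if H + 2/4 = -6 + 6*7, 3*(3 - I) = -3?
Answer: 5185/2 ≈ 2592.5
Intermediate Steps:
I = 4 (I = 3 - ⅓*(-3) = 3 + 1 = 4)
Y(Q, o) = 1 (Y(Q, o) = 4 - 3 = 1)
H = 71/2 (H = -½ + (-6 + 6*7) = -½ + (-6 + 42) = -½ + 36 = 71/2 ≈ 35.500)
E*H + Y(-1, 1/10) = 73*(71/2) + 1 = 5183/2 + 1 = 5185/2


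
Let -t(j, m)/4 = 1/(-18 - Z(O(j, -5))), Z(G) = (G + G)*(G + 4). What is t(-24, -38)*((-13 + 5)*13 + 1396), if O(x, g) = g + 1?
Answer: 2584/9 ≈ 287.11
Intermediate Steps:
O(x, g) = 1 + g
Z(G) = 2*G*(4 + G) (Z(G) = (2*G)*(4 + G) = 2*G*(4 + G))
t(j, m) = 2/9 (t(j, m) = -4/(-18 - 2*(1 - 5)*(4 + (1 - 5))) = -4/(-18 - 2*(-4)*(4 - 4)) = -4/(-18 - 2*(-4)*0) = -4/(-18 - 1*0) = -4/(-18 + 0) = -4/(-18) = -4*(-1/18) = 2/9)
t(-24, -38)*((-13 + 5)*13 + 1396) = 2*((-13 + 5)*13 + 1396)/9 = 2*(-8*13 + 1396)/9 = 2*(-104 + 1396)/9 = (2/9)*1292 = 2584/9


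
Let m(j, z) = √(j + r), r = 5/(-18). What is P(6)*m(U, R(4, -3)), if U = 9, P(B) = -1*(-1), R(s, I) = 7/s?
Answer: √314/6 ≈ 2.9533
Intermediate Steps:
r = -5/18 (r = 5*(-1/18) = -5/18 ≈ -0.27778)
P(B) = 1
m(j, z) = √(-5/18 + j) (m(j, z) = √(j - 5/18) = √(-5/18 + j))
P(6)*m(U, R(4, -3)) = 1*(√(-10 + 36*9)/6) = 1*(√(-10 + 324)/6) = 1*(√314/6) = √314/6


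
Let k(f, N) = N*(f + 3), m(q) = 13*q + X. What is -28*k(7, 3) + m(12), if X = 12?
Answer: -672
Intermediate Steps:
m(q) = 12 + 13*q (m(q) = 13*q + 12 = 12 + 13*q)
k(f, N) = N*(3 + f)
-28*k(7, 3) + m(12) = -84*(3 + 7) + (12 + 13*12) = -84*10 + (12 + 156) = -28*30 + 168 = -840 + 168 = -672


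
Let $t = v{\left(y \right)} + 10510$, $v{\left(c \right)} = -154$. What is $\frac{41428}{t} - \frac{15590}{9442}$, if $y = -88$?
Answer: $\frac{28714142}{12222669} \approx 2.3493$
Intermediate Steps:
$t = 10356$ ($t = -154 + 10510 = 10356$)
$\frac{41428}{t} - \frac{15590}{9442} = \frac{41428}{10356} - \frac{15590}{9442} = 41428 \cdot \frac{1}{10356} - \frac{7795}{4721} = \frac{10357}{2589} - \frac{7795}{4721} = \frac{28714142}{12222669}$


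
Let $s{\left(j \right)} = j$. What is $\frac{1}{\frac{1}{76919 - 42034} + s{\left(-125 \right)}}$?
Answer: $- \frac{34885}{4360624} \approx -0.008$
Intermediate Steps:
$\frac{1}{\frac{1}{76919 - 42034} + s{\left(-125 \right)}} = \frac{1}{\frac{1}{76919 - 42034} - 125} = \frac{1}{\frac{1}{34885} - 125} = \frac{1}{- \frac{4360624}{34885}} = - \frac{34885}{4360624}$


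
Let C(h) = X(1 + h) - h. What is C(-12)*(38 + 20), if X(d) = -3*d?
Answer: 2610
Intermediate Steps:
C(h) = -3 - 4*h (C(h) = -3*(1 + h) - h = (-3 - 3*h) - h = -3 - 4*h)
C(-12)*(38 + 20) = (-3 - 4*(-12))*(38 + 20) = (-3 + 48)*58 = 45*58 = 2610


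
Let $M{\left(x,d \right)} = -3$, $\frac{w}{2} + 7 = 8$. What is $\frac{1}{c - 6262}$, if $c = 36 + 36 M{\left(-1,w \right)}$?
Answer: $- \frac{1}{6334} \approx -0.00015788$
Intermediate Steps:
$w = 2$ ($w = -14 + 2 \cdot 8 = -14 + 16 = 2$)
$c = -72$ ($c = 36 + 36 \left(-3\right) = 36 - 108 = -72$)
$\frac{1}{c - 6262} = \frac{1}{-72 - 6262} = \frac{1}{-6334} = - \frac{1}{6334}$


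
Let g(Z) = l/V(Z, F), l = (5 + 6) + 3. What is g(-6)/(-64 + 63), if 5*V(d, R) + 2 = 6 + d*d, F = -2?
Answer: -7/4 ≈ -1.7500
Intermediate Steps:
V(d, R) = ⅘ + d²/5 (V(d, R) = -⅖ + (6 + d*d)/5 = -⅖ + (6 + d²)/5 = -⅖ + (6/5 + d²/5) = ⅘ + d²/5)
l = 14 (l = 11 + 3 = 14)
g(Z) = 14/(⅘ + Z²/5)
g(-6)/(-64 + 63) = (70/(4 + (-6)²))/(-64 + 63) = (70/(4 + 36))/(-1) = (70/40)*(-1) = (70*(1/40))*(-1) = (7/4)*(-1) = -7/4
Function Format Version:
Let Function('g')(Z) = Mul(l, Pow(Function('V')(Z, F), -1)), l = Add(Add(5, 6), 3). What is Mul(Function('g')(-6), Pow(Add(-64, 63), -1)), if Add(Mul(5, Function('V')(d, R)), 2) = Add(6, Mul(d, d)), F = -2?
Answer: Rational(-7, 4) ≈ -1.7500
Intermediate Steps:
Function('V')(d, R) = Add(Rational(4, 5), Mul(Rational(1, 5), Pow(d, 2))) (Function('V')(d, R) = Add(Rational(-2, 5), Mul(Rational(1, 5), Add(6, Mul(d, d)))) = Add(Rational(-2, 5), Mul(Rational(1, 5), Add(6, Pow(d, 2)))) = Add(Rational(-2, 5), Add(Rational(6, 5), Mul(Rational(1, 5), Pow(d, 2)))) = Add(Rational(4, 5), Mul(Rational(1, 5), Pow(d, 2))))
l = 14 (l = Add(11, 3) = 14)
Function('g')(Z) = Mul(14, Pow(Add(Rational(4, 5), Mul(Rational(1, 5), Pow(Z, 2))), -1))
Mul(Function('g')(-6), Pow(Add(-64, 63), -1)) = Mul(Mul(70, Pow(Add(4, Pow(-6, 2)), -1)), Pow(Add(-64, 63), -1)) = Mul(Mul(70, Pow(Add(4, 36), -1)), Pow(-1, -1)) = Mul(Mul(70, Pow(40, -1)), -1) = Mul(Mul(70, Rational(1, 40)), -1) = Mul(Rational(7, 4), -1) = Rational(-7, 4)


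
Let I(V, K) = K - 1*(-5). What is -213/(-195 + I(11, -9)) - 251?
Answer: -49736/199 ≈ -249.93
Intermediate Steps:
I(V, K) = 5 + K (I(V, K) = K + 5 = 5 + K)
-213/(-195 + I(11, -9)) - 251 = -213/(-195 + (5 - 9)) - 251 = -213/(-195 - 4) - 251 = -213/(-199) - 251 = -213*(-1/199) - 251 = 213/199 - 251 = -49736/199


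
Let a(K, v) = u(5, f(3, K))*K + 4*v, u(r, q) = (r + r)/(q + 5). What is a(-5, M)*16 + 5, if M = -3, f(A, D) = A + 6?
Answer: -1709/7 ≈ -244.14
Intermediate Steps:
f(A, D) = 6 + A
u(r, q) = 2*r/(5 + q) (u(r, q) = (2*r)/(5 + q) = 2*r/(5 + q))
a(K, v) = 4*v + 5*K/7 (a(K, v) = (2*5/(5 + (6 + 3)))*K + 4*v = (2*5/(5 + 9))*K + 4*v = (2*5/14)*K + 4*v = (2*5*(1/14))*K + 4*v = 5*K/7 + 4*v = 4*v + 5*K/7)
a(-5, M)*16 + 5 = (4*(-3) + (5/7)*(-5))*16 + 5 = (-12 - 25/7)*16 + 5 = -109/7*16 + 5 = -1744/7 + 5 = -1709/7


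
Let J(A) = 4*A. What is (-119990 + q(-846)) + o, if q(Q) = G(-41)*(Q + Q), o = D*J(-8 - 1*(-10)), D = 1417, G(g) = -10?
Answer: -91734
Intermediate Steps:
o = 11336 (o = 1417*(4*(-8 - 1*(-10))) = 1417*(4*(-8 + 10)) = 1417*(4*2) = 1417*8 = 11336)
q(Q) = -20*Q (q(Q) = -10*(Q + Q) = -20*Q)
(-119990 + q(-846)) + o = (-119990 - 20*(-846)) + 11336 = (-119990 + 16920) + 11336 = -103070 + 11336 = -91734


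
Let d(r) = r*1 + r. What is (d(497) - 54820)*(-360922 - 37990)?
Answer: 21471837312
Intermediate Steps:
d(r) = 2*r (d(r) = r + r = 2*r)
(d(497) - 54820)*(-360922 - 37990) = (2*497 - 54820)*(-360922 - 37990) = (994 - 54820)*(-398912) = -53826*(-398912) = 21471837312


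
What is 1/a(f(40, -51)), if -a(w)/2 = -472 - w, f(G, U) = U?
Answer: 1/842 ≈ 0.0011876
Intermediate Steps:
a(w) = 944 + 2*w (a(w) = -2*(-472 - w) = 944 + 2*w)
1/a(f(40, -51)) = 1/(944 + 2*(-51)) = 1/(944 - 102) = 1/842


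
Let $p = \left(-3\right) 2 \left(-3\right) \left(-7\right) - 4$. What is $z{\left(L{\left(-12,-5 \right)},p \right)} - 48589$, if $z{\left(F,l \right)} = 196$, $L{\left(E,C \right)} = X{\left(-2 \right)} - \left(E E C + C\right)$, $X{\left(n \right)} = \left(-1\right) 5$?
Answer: $-48393$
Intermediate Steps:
$X{\left(n \right)} = -5$
$L{\left(E,C \right)} = -5 - C - C E^{2}$ ($L{\left(E,C \right)} = -5 - \left(E E C + C\right) = -5 - \left(E^{2} C + C\right) = -5 - \left(C E^{2} + C\right) = -5 - \left(C + C E^{2}\right) = -5 - C - C E^{2}$)
$p = -130$ ($p = \left(-6\right) \left(-3\right) \left(-7\right) - 4 = 18 \left(-7\right) - 4 = -126 - 4 = -130$)
$z{\left(L{\left(-12,-5 \right)},p \right)} - 48589 = 196 - 48589 = -48393$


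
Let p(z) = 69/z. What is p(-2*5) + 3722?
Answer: 37151/10 ≈ 3715.1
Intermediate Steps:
p(-2*5) + 3722 = 69/((-2*5)) + 3722 = 69/(-10) + 3722 = 69*(-1/10) + 3722 = -69/10 + 3722 = 37151/10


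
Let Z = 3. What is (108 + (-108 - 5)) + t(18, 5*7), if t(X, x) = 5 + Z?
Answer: 3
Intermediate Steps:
t(X, x) = 8 (t(X, x) = 5 + 3 = 8)
(108 + (-108 - 5)) + t(18, 5*7) = (108 + (-108 - 5)) + 8 = (108 - 113) + 8 = -5 + 8 = 3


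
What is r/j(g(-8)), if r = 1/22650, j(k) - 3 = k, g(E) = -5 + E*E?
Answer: 1/1404300 ≈ 7.1210e-7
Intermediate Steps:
g(E) = -5 + E²
j(k) = 3 + k
r = 1/22650 ≈ 4.4150e-5
r/j(g(-8)) = 1/(22650*(3 + (-5 + (-8)²))) = 1/(22650*(3 + (-5 + 64))) = 1/(22650*(3 + 59)) = (1/22650)/62 = (1/22650)*(1/62) = 1/1404300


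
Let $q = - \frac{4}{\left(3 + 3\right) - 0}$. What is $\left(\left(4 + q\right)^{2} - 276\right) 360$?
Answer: $-95360$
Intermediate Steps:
$q = - \frac{2}{3}$ ($q = - \frac{4}{6 + 0} = - \frac{4}{6} = \left(-4\right) \frac{1}{6} = - \frac{2}{3} \approx -0.66667$)
$\left(\left(4 + q\right)^{2} - 276\right) 360 = \left(\left(4 - \frac{2}{3}\right)^{2} - 276\right) 360 = \left(\left(\frac{10}{3}\right)^{2} - 276\right) 360 = \left(\frac{100}{9} - 276\right) 360 = \left(- \frac{2384}{9}\right) 360 = -95360$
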